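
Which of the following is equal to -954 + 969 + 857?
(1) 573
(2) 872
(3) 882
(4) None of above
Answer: 2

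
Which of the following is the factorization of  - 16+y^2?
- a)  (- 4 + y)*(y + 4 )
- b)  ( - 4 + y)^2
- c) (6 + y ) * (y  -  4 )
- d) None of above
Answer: a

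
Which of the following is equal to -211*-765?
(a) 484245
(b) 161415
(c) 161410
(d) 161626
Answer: b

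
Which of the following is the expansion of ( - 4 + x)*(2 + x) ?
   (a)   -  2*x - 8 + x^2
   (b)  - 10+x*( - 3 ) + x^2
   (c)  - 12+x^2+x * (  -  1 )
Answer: a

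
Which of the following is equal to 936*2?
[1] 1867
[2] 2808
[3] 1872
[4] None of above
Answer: 3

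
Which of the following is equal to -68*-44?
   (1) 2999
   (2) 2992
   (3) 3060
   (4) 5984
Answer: 2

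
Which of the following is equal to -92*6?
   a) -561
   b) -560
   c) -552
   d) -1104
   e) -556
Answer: c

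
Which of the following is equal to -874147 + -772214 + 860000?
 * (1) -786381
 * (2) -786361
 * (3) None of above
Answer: 2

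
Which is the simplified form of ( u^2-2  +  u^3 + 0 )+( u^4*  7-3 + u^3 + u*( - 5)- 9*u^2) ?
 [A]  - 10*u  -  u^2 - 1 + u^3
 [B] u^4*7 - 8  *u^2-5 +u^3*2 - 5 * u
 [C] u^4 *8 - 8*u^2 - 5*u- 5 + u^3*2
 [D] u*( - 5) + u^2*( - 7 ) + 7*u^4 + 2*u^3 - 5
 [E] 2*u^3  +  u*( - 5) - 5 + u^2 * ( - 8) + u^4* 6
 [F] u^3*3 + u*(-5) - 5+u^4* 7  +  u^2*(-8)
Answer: B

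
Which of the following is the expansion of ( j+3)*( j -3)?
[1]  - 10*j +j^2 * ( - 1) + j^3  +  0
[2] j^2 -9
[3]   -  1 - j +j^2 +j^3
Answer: 2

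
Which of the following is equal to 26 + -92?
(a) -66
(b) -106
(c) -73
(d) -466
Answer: a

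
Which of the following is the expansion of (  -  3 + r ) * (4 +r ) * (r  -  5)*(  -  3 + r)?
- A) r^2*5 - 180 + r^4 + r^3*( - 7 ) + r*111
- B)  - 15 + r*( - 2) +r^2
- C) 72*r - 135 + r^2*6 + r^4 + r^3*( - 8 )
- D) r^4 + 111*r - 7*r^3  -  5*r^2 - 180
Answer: D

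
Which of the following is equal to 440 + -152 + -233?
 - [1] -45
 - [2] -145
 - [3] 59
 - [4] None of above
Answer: 4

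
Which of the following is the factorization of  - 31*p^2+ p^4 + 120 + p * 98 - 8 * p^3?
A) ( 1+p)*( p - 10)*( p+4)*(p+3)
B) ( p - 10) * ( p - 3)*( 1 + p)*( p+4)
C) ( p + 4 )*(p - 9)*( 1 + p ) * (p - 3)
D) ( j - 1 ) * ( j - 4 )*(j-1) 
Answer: B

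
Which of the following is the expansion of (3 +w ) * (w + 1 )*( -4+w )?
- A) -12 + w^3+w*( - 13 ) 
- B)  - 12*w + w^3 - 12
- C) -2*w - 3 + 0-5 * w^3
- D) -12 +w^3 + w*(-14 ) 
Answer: A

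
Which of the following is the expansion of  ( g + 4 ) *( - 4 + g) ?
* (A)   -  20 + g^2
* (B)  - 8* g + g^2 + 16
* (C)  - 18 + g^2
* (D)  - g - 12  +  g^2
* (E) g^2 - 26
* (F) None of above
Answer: F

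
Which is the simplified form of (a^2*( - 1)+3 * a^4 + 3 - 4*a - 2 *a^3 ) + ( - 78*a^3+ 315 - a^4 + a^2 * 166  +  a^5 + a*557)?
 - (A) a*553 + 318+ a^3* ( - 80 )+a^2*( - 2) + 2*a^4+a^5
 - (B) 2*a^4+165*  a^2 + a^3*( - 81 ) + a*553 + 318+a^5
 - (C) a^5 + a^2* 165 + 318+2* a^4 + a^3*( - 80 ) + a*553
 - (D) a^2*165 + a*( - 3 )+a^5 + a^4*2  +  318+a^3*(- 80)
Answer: C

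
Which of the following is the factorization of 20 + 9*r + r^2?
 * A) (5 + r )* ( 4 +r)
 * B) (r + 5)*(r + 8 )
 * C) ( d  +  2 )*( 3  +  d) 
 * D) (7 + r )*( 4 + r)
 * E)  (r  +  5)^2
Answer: A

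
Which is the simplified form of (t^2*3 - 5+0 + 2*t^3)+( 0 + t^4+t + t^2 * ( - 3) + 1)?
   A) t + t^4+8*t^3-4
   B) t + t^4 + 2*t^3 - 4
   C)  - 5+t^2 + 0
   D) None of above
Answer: B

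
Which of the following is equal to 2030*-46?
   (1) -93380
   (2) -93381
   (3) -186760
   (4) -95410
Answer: 1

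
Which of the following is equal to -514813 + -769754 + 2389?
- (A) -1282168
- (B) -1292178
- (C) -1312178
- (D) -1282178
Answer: D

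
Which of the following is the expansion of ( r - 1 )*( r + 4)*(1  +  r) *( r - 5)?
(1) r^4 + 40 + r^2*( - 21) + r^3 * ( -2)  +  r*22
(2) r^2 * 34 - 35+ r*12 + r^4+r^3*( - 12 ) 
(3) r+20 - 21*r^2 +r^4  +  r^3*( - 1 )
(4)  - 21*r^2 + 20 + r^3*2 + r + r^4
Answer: 3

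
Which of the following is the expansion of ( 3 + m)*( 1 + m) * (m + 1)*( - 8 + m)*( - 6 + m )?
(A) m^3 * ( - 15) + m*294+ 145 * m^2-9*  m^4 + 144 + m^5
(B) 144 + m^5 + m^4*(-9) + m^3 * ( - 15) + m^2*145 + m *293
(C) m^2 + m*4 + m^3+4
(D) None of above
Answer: A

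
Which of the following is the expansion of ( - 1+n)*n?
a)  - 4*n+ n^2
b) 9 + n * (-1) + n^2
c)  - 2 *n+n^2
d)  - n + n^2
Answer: d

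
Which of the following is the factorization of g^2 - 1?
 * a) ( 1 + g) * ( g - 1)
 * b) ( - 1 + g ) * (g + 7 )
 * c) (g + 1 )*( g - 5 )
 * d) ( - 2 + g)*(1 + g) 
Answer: a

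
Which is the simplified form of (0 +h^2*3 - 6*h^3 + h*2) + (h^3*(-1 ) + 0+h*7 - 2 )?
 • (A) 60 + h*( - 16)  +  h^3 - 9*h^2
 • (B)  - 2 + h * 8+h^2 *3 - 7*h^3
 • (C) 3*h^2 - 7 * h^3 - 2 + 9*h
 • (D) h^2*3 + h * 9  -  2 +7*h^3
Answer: C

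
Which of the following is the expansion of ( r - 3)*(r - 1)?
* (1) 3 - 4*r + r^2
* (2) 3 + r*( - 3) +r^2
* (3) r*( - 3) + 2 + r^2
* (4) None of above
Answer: 1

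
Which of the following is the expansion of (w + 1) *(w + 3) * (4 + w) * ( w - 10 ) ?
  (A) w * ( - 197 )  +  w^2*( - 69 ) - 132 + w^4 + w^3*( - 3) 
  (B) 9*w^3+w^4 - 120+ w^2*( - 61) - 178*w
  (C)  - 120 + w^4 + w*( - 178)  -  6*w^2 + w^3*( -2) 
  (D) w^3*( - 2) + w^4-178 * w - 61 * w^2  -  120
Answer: D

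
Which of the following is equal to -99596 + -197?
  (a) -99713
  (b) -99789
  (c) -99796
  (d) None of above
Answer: d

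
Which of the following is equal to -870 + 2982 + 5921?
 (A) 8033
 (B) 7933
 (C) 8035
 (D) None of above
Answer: A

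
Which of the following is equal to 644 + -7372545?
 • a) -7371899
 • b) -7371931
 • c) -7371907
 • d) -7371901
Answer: d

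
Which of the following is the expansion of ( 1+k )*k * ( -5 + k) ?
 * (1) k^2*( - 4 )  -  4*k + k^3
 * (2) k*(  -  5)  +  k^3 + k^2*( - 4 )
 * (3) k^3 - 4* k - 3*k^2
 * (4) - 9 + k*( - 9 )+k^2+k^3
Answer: 2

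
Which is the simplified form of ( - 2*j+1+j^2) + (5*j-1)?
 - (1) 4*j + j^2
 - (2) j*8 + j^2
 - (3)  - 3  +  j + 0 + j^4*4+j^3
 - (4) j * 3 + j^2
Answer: 4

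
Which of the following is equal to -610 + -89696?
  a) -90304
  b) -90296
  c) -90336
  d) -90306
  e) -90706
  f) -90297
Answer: d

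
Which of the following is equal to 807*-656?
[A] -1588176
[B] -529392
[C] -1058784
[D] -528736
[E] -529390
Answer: B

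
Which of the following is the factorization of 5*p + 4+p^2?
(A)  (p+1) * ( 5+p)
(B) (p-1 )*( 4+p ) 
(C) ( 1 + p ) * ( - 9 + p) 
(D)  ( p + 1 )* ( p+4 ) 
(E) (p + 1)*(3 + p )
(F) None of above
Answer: D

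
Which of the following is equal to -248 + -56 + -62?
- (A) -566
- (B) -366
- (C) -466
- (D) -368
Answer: B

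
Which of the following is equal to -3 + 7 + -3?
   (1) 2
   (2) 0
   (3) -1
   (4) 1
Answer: 4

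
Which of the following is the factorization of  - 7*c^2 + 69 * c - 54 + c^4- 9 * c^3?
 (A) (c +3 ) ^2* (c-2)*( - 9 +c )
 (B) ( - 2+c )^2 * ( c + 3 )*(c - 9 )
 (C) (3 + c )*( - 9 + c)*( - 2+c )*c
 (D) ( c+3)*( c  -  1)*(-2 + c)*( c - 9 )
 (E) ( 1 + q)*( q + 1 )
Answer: D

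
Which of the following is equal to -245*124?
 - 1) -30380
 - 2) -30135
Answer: 1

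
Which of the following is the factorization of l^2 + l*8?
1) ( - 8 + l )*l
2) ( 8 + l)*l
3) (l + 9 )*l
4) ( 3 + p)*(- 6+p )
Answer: 2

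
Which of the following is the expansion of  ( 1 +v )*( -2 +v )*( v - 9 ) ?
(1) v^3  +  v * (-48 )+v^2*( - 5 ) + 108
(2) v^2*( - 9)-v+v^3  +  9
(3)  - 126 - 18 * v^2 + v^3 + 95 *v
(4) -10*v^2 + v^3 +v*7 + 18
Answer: 4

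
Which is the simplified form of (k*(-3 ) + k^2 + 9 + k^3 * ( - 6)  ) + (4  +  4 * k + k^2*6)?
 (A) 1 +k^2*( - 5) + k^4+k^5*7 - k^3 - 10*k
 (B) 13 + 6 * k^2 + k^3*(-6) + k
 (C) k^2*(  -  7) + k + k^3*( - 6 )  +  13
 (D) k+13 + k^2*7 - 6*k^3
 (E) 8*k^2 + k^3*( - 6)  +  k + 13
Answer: D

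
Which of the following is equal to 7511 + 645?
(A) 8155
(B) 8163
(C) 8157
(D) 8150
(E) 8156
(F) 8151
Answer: E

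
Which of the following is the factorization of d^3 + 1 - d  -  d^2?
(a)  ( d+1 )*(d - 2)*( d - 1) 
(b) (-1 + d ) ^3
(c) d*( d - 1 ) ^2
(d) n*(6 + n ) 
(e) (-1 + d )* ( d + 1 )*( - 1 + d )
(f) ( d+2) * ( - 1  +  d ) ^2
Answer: e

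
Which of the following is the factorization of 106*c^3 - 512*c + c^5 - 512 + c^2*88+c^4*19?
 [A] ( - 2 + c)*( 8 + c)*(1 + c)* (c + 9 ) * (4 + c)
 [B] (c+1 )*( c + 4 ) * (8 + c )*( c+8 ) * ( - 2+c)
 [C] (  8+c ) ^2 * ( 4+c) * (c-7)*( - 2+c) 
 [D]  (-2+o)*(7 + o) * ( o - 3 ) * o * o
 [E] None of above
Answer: B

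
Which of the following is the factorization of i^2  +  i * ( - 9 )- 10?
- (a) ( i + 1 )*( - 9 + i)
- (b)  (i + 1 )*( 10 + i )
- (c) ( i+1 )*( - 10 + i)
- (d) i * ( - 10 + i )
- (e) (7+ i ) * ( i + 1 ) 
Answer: c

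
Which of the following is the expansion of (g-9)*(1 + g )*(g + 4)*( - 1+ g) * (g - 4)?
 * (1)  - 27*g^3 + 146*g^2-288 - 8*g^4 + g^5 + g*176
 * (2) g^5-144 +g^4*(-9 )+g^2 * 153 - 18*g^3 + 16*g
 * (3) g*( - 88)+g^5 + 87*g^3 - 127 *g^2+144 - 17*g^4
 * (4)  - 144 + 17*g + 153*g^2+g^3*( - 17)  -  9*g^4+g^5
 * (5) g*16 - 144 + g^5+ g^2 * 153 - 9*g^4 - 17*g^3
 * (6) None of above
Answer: 5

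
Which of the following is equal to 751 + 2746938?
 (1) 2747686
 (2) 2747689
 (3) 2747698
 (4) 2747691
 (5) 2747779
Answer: 2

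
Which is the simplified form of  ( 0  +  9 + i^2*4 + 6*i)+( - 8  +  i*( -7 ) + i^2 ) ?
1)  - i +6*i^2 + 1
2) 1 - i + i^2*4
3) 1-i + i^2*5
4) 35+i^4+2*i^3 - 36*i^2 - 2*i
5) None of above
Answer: 3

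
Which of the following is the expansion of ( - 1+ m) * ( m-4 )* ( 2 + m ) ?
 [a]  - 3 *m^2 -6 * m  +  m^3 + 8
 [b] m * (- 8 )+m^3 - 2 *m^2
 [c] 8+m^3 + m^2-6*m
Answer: a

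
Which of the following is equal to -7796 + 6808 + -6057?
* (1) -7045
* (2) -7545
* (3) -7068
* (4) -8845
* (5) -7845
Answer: 1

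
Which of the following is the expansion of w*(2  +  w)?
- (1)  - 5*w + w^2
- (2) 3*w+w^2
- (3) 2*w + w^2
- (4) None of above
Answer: 3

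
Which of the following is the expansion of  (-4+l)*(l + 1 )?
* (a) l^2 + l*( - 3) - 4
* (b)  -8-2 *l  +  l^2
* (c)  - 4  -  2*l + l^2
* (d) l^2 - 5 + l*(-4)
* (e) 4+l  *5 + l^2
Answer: a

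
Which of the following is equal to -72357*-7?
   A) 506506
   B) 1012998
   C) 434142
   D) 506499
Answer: D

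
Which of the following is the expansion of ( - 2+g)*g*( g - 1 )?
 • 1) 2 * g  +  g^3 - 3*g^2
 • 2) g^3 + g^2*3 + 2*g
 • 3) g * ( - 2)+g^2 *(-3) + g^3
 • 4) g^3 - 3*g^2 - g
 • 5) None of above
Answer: 1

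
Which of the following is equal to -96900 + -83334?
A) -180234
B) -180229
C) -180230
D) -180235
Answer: A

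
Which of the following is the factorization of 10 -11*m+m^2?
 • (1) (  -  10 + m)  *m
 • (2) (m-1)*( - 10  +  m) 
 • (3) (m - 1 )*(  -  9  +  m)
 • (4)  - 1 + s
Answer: 2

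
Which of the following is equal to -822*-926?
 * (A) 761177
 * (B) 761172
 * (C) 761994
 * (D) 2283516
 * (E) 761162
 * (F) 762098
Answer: B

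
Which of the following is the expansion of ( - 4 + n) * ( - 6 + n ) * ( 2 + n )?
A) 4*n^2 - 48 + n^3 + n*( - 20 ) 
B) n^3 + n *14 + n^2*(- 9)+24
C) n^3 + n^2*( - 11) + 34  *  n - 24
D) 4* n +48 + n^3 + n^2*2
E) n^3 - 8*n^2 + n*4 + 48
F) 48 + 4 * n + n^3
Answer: E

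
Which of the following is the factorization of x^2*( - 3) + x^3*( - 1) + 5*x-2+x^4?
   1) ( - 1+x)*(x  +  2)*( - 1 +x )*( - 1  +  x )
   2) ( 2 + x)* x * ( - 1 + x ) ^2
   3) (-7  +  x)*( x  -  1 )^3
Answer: 1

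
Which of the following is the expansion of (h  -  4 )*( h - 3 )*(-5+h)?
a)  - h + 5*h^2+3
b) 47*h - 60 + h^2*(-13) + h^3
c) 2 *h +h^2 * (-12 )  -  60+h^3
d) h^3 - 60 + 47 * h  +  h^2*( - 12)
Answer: d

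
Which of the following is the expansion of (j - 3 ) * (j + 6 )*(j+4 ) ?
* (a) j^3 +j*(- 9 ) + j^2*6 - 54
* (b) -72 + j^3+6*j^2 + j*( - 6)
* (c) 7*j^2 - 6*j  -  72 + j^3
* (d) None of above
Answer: c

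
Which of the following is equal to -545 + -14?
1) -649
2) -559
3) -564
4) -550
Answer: 2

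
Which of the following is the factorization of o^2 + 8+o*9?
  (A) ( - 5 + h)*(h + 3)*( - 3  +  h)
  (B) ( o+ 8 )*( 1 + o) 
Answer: B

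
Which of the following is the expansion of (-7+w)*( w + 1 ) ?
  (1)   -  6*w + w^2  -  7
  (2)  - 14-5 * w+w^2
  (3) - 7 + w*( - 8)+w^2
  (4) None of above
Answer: 1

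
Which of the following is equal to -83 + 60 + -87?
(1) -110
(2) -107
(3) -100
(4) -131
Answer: 1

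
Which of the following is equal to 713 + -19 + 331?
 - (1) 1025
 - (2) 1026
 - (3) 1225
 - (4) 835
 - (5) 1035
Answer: 1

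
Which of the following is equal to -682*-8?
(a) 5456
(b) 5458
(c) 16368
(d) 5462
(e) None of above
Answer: a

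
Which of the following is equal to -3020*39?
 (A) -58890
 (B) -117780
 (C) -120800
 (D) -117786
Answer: B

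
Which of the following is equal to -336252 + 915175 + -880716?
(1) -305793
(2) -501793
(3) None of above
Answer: 3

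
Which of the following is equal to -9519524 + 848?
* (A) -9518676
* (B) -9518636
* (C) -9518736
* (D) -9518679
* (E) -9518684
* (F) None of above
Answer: A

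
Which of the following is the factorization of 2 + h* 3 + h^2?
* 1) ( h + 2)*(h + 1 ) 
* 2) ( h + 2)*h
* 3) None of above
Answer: 1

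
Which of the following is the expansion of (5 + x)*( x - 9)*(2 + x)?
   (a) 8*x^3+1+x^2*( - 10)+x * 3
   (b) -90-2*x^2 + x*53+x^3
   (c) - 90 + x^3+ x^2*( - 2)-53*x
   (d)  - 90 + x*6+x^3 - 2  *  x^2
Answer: c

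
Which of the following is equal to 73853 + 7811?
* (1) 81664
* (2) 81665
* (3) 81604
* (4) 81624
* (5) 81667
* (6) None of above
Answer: 1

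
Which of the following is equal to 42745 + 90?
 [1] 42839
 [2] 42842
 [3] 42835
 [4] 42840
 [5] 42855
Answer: 3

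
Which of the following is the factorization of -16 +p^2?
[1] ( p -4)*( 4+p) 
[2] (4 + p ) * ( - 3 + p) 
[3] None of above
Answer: 1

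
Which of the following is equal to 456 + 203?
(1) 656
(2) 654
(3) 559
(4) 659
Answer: 4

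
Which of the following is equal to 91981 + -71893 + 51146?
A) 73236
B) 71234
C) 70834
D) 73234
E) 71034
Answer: B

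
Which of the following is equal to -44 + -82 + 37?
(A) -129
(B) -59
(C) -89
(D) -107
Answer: C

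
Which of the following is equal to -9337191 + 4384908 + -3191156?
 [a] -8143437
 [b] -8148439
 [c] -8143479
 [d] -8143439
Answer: d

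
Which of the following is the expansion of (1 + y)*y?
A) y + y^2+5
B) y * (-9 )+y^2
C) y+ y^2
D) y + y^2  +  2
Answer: C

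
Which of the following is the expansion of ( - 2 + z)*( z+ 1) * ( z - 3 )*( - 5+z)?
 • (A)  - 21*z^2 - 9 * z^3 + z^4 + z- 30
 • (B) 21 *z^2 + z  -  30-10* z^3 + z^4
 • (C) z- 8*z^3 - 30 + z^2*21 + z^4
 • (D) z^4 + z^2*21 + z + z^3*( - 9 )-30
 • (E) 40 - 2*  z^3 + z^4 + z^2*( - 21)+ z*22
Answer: D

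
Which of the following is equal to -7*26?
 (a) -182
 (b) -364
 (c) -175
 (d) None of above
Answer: a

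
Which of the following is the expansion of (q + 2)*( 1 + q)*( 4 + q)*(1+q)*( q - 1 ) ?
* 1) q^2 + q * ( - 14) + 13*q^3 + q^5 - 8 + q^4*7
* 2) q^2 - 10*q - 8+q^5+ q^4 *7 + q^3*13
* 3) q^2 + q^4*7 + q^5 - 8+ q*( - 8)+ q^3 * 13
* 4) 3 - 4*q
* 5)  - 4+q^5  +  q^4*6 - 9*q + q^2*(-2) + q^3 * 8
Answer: 1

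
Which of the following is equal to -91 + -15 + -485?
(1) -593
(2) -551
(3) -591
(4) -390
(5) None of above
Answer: 3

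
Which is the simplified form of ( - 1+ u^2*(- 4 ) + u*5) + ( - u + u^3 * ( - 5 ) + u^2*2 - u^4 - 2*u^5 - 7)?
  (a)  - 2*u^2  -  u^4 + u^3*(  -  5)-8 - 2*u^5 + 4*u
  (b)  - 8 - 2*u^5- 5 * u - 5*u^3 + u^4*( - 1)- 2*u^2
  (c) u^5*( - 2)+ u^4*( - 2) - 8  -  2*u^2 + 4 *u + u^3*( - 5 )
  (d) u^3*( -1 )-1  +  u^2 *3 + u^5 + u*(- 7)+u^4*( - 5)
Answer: a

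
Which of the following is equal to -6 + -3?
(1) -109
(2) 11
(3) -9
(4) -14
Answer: 3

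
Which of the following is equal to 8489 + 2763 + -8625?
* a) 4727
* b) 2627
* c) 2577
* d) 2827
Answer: b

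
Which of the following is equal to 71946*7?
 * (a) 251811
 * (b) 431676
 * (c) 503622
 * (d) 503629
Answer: c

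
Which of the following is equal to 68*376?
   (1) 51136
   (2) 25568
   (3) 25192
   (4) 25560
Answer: 2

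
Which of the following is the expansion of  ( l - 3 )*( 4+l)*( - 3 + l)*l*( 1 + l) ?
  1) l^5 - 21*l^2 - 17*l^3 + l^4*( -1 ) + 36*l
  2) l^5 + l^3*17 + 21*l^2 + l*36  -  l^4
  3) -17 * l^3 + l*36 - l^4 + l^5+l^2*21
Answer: 3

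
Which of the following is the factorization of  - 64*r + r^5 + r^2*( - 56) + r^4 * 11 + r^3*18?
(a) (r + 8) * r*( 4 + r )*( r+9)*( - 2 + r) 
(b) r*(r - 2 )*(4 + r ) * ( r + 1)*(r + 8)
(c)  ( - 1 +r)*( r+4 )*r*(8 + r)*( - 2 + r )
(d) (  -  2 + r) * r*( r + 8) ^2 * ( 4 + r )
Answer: b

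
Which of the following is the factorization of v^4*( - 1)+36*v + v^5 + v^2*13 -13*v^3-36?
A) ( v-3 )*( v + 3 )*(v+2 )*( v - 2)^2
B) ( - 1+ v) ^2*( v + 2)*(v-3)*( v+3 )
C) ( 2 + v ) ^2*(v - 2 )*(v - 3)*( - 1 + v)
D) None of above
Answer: D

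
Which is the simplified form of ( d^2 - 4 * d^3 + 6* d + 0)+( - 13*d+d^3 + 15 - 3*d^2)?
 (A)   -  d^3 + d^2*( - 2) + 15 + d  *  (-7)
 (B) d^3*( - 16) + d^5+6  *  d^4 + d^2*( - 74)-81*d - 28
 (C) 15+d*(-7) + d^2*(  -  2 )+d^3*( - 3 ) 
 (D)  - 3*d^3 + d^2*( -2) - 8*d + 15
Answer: C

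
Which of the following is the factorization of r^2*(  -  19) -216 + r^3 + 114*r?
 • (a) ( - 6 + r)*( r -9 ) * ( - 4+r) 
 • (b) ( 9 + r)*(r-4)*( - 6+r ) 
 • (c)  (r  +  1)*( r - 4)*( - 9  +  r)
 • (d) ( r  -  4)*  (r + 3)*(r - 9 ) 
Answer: a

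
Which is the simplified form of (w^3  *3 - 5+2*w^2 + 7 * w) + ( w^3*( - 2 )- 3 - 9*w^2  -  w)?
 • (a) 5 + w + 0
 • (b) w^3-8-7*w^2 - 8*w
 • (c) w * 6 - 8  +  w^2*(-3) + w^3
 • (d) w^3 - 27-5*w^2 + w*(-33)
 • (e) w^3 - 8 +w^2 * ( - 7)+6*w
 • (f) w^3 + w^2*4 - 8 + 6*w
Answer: e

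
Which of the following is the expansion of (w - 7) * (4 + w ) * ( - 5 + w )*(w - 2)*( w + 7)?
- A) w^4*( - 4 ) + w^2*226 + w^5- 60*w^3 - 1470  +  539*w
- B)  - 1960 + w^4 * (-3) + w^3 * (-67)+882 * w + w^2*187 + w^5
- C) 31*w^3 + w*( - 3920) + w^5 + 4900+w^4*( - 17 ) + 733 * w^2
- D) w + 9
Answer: B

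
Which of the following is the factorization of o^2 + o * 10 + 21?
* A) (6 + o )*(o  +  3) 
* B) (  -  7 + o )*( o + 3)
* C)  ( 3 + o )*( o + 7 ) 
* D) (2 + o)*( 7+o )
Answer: C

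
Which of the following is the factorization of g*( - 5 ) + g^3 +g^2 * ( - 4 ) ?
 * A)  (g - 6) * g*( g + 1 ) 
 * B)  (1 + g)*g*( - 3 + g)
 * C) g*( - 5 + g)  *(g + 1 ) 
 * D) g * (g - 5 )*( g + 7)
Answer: C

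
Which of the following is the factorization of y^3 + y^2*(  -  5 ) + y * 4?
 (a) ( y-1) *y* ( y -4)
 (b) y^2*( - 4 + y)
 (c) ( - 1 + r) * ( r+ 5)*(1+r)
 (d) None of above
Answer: a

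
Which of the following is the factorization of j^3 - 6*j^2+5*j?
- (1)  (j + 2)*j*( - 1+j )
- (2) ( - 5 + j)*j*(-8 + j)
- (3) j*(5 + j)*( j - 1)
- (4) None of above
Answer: 4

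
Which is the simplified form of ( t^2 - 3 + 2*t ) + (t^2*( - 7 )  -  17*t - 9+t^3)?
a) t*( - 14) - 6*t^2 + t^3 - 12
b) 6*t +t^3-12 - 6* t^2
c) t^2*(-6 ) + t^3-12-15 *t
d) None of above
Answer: c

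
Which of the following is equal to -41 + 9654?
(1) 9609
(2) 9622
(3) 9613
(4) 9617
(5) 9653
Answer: 3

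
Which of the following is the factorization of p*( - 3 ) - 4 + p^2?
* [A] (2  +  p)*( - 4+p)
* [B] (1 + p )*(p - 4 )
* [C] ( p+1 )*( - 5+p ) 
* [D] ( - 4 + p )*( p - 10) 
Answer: B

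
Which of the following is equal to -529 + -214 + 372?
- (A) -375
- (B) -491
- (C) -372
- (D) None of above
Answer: D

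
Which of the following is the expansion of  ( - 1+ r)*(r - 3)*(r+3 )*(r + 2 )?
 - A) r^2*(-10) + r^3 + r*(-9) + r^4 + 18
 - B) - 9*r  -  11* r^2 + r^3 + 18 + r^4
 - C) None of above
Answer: B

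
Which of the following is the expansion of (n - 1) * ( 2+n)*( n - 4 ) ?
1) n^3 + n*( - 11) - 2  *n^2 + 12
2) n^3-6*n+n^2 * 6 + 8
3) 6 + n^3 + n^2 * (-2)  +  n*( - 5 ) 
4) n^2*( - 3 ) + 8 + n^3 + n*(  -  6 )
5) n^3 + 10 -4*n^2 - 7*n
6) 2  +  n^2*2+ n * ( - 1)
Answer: 4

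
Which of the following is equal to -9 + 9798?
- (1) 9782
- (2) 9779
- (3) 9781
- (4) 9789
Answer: 4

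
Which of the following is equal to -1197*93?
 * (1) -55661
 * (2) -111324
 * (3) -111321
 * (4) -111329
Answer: 3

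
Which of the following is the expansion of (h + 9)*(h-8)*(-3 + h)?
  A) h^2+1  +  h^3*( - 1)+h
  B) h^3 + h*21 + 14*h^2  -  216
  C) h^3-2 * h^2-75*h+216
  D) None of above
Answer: C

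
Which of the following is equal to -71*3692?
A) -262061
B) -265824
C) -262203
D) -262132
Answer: D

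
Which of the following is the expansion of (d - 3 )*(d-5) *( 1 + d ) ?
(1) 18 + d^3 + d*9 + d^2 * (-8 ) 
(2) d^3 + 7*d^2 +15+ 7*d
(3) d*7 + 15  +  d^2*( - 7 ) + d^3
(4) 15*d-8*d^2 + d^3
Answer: 3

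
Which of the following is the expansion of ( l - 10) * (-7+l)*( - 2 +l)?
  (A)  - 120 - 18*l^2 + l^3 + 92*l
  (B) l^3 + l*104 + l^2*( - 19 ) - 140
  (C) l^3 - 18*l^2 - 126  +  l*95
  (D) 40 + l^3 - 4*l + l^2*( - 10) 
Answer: B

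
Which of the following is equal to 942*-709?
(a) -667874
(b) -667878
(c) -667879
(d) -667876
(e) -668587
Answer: b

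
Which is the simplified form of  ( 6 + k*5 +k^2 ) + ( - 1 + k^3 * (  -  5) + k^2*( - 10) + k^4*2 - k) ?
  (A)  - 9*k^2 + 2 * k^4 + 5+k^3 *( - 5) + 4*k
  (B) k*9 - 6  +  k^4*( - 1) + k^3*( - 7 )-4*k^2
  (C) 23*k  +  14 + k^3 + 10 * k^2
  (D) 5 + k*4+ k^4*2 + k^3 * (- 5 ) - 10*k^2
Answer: A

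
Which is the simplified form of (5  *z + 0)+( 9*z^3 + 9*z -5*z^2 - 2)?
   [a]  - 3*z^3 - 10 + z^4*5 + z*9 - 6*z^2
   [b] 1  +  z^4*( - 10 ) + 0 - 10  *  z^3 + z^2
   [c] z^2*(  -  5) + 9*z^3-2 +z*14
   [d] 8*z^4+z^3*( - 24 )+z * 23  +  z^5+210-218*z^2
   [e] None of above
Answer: c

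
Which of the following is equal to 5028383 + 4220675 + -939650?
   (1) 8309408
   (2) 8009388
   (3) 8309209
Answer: 1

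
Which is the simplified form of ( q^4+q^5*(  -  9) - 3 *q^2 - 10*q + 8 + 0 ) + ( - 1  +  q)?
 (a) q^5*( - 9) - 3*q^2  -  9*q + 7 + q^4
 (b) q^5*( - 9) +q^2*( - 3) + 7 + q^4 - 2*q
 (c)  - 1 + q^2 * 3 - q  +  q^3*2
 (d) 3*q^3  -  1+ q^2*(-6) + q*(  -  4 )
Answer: a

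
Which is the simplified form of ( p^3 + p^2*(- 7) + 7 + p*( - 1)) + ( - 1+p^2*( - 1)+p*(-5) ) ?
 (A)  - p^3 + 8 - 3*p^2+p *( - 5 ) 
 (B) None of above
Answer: B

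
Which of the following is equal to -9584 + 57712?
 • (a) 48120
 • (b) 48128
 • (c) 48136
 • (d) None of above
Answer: b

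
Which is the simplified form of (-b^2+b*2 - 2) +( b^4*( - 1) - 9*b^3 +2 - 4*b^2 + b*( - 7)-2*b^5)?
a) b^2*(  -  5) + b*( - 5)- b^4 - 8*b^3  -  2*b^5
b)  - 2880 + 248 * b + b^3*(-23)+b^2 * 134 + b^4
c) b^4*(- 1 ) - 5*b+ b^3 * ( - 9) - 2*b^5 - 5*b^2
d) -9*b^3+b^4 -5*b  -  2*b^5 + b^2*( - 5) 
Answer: c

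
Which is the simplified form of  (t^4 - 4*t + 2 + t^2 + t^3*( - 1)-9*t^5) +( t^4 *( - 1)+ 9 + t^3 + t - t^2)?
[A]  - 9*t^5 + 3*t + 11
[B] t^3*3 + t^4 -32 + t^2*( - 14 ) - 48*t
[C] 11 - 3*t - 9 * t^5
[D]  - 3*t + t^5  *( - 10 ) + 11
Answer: C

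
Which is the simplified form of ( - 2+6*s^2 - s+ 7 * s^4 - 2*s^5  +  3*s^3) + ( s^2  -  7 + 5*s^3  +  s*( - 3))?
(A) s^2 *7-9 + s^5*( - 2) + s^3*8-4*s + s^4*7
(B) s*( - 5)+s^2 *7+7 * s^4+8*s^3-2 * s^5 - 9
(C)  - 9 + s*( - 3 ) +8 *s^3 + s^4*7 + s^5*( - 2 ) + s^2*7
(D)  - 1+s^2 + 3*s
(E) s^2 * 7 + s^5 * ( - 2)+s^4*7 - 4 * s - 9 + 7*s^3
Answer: A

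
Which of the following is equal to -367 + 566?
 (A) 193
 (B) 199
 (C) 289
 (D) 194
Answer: B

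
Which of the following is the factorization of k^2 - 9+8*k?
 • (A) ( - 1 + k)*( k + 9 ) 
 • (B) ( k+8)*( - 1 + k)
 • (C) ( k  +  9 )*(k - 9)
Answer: A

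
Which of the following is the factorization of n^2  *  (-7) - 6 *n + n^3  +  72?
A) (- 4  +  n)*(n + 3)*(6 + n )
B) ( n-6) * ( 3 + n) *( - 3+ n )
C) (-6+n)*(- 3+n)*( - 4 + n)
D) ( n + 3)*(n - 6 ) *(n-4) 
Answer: D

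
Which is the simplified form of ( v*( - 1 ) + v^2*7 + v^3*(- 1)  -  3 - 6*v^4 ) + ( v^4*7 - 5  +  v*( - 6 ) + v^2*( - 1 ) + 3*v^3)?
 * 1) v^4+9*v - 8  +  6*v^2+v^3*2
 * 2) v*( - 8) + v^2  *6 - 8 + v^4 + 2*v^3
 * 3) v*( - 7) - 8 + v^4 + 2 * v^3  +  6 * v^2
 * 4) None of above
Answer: 3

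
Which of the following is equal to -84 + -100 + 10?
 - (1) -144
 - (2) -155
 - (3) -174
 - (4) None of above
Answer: 3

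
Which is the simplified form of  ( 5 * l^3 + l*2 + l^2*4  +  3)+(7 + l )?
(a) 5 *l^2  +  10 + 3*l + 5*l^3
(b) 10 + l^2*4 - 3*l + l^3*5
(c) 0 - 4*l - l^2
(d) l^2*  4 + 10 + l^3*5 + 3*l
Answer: d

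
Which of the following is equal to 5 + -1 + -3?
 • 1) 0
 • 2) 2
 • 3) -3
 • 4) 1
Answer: 4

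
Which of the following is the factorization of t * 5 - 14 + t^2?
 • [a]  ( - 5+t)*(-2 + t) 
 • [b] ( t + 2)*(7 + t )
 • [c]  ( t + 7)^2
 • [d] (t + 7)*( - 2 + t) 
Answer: d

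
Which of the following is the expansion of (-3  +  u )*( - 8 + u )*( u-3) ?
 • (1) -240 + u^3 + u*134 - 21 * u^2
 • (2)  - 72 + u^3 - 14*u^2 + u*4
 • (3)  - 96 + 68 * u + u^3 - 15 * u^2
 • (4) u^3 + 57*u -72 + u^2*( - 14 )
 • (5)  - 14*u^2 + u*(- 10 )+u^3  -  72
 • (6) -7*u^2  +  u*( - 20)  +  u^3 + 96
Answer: 4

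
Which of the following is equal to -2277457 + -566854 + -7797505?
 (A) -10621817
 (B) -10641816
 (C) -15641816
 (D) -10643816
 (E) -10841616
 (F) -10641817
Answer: B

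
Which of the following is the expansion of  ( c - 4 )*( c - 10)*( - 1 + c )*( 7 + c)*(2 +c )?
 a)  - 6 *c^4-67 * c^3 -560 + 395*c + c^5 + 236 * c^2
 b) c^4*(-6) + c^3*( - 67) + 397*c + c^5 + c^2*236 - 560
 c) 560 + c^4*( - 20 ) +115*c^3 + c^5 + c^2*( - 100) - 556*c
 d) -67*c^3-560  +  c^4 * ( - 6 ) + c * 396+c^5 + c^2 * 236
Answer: d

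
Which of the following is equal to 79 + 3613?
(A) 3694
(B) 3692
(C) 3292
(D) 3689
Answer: B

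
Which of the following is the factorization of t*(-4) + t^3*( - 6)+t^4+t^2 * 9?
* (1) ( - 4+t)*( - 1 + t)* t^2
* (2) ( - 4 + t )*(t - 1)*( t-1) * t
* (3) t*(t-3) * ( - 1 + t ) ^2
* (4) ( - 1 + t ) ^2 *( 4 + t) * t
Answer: 2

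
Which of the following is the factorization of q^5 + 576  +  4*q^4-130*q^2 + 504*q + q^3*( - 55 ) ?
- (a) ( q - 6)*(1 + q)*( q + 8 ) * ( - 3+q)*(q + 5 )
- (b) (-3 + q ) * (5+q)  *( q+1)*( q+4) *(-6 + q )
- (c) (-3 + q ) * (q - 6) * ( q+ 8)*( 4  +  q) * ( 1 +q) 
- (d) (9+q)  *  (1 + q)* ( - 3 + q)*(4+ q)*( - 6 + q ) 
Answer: c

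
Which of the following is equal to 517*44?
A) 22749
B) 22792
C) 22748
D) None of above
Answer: C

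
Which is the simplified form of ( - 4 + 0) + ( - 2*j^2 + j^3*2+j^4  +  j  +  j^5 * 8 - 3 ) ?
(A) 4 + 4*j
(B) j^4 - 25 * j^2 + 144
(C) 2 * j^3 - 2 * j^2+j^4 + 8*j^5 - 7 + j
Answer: C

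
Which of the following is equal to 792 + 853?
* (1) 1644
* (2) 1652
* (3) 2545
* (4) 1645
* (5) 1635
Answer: 4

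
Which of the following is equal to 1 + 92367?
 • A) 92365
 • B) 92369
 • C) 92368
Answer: C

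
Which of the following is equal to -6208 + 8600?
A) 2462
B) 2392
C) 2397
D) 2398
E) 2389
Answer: B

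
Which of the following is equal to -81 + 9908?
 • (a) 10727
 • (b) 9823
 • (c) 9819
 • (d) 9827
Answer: d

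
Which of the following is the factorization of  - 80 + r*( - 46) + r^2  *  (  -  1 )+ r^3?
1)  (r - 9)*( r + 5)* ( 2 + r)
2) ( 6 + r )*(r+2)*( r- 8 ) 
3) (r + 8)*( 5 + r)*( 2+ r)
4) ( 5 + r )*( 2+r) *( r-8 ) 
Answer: 4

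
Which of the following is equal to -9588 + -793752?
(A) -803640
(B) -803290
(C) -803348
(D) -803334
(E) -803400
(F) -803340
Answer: F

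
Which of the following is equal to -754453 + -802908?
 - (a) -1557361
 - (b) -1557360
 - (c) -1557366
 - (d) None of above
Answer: a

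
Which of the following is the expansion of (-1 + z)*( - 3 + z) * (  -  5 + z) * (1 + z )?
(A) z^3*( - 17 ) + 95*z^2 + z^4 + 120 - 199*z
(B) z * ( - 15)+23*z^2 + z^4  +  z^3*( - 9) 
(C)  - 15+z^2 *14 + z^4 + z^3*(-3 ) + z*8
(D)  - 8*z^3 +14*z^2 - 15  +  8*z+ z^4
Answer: D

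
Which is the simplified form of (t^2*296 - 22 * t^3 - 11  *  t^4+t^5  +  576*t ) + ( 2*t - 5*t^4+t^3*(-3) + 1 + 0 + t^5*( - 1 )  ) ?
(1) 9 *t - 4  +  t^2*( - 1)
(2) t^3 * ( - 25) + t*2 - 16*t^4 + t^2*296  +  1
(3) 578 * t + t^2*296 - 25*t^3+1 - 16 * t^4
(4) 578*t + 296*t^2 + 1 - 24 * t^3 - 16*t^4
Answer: 3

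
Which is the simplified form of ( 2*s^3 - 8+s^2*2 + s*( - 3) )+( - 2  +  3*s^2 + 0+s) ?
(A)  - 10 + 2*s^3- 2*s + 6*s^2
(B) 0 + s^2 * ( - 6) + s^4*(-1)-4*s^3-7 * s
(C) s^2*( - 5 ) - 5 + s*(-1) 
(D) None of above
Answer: D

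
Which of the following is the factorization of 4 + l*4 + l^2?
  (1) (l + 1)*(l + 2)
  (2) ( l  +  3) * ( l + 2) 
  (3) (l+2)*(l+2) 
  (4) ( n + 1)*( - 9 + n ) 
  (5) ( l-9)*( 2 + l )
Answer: 3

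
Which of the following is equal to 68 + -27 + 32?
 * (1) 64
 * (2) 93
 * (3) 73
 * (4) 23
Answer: 3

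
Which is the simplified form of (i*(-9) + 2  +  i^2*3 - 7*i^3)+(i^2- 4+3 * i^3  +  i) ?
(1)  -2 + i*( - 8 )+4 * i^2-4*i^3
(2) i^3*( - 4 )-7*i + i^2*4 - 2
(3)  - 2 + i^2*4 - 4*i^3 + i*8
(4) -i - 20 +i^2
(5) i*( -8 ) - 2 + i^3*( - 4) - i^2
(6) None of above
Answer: 1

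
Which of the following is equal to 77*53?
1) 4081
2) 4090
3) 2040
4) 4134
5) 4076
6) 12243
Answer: 1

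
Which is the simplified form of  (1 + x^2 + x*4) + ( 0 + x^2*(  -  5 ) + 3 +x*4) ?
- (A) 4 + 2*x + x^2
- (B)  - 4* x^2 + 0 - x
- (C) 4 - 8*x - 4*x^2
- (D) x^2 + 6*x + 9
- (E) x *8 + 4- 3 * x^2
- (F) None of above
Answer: F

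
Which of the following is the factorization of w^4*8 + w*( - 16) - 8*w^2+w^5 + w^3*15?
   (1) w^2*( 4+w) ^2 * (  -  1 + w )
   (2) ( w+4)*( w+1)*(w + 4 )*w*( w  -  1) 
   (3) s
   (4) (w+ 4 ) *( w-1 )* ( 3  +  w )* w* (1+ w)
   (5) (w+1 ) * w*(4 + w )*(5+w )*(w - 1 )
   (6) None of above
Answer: 2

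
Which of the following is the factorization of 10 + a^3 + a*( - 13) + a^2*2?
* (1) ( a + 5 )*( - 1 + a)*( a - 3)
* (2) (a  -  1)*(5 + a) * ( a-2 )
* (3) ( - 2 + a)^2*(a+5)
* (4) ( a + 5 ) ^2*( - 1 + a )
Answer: 2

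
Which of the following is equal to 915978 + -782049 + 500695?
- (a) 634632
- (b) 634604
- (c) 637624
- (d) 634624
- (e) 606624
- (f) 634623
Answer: d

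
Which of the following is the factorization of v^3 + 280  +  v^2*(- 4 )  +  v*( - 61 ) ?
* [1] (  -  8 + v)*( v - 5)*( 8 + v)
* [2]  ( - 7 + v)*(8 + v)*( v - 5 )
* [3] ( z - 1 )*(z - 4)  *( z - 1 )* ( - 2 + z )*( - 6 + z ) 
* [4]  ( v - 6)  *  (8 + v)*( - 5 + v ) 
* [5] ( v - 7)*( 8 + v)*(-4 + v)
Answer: 2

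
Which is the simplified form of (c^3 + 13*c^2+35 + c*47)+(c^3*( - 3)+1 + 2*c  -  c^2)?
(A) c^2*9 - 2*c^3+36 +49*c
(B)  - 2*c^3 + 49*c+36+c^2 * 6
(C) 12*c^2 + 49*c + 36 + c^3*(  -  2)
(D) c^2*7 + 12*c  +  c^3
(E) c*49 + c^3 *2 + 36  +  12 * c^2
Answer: C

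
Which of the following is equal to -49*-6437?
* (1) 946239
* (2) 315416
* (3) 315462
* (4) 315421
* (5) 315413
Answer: 5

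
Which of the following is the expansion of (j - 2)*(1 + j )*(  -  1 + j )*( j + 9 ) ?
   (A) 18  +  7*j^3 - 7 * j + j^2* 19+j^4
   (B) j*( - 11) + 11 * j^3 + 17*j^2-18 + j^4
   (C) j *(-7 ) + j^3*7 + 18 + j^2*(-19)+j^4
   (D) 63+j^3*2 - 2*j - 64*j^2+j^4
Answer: C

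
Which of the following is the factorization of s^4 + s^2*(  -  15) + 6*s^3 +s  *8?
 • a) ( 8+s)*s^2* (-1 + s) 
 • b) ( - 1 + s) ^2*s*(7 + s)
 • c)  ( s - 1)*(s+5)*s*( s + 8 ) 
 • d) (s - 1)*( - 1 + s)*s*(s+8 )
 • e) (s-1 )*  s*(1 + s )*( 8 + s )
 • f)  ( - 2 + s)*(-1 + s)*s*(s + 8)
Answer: d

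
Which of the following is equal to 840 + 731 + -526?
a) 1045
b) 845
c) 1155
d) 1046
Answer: a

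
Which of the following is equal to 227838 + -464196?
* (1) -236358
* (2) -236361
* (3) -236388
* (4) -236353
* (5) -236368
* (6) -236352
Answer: 1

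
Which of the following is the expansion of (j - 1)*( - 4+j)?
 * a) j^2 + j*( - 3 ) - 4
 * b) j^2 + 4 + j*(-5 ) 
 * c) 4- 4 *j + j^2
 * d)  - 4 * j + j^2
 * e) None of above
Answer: b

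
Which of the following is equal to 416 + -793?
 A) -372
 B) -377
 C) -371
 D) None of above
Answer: B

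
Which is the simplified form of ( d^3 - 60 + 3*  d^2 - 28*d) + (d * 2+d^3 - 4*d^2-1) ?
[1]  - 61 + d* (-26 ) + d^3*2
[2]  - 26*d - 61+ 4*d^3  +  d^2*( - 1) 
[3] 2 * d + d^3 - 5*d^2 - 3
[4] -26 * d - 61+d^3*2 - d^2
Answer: 4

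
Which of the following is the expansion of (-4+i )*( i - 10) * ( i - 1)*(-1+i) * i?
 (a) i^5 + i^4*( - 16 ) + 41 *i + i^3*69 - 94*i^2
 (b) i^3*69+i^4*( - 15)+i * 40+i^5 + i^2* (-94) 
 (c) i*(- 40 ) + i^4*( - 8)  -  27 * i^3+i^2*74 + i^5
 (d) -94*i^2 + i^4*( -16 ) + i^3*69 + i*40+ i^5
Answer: d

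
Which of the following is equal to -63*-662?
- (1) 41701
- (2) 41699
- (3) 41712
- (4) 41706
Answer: 4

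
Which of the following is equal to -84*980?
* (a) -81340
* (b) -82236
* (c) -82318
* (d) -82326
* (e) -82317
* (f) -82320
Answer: f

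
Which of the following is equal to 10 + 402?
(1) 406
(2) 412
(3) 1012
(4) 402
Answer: 2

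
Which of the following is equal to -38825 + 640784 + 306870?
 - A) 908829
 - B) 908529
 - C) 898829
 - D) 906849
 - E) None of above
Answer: A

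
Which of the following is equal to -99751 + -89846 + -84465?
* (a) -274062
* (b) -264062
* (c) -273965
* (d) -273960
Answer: a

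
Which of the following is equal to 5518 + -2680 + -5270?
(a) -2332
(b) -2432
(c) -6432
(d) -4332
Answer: b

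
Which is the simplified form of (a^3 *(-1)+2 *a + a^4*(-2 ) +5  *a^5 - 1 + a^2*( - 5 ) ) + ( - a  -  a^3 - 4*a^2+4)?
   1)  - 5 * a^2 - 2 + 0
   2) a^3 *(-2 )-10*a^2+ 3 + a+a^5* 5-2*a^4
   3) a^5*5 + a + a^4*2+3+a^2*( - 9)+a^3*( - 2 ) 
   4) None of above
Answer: 4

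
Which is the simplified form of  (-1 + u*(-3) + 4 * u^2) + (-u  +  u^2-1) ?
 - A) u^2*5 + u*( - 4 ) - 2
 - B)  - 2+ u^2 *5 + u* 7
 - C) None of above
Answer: A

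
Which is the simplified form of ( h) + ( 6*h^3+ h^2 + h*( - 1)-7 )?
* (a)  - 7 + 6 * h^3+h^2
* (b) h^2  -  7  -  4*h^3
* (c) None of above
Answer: a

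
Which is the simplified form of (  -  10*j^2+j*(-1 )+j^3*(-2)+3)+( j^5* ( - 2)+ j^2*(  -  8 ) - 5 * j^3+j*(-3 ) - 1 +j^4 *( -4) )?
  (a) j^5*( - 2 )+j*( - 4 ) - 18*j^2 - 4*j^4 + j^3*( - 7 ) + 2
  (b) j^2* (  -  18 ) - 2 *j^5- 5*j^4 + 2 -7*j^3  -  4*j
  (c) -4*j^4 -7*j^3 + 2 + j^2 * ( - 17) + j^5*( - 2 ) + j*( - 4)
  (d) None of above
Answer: a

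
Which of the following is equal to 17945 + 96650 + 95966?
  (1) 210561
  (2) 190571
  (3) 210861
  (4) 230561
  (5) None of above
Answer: 1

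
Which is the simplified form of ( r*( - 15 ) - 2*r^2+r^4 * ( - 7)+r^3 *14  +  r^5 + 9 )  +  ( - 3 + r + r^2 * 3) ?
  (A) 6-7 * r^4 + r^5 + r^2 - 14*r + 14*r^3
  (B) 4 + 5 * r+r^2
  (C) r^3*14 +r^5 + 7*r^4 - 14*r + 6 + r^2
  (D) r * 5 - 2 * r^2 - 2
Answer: A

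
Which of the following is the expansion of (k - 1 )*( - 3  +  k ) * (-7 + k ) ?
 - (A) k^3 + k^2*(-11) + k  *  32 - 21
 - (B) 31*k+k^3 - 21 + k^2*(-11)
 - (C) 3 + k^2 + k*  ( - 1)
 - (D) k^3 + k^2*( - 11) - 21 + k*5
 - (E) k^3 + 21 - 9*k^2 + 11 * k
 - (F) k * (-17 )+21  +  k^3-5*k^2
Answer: B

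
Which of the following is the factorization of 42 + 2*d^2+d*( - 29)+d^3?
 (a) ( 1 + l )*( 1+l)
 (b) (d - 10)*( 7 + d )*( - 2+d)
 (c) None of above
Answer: c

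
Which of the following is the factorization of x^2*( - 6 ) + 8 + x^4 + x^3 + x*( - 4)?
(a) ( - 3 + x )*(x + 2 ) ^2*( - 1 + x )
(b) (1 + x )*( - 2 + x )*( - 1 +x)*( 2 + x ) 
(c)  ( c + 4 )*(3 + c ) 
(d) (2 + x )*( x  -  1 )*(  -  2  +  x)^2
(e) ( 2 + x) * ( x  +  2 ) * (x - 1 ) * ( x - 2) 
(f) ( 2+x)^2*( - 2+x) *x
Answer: e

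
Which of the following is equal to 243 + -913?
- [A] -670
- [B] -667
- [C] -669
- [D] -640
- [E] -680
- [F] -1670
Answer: A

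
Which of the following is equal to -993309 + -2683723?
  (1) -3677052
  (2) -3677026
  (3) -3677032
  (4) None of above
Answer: 3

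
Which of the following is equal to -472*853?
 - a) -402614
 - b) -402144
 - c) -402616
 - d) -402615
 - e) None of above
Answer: c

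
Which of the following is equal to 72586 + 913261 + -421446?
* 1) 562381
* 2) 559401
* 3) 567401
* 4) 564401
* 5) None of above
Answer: 4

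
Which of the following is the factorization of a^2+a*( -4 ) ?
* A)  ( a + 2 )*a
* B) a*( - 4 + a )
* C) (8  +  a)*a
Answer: B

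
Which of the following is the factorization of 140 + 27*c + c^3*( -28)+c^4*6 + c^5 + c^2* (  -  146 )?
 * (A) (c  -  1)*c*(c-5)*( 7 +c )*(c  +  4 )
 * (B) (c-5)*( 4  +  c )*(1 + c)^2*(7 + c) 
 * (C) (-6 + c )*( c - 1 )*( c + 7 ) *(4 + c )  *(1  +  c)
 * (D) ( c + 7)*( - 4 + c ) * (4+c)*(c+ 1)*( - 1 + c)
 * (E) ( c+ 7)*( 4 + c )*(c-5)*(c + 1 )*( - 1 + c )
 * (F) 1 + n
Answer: E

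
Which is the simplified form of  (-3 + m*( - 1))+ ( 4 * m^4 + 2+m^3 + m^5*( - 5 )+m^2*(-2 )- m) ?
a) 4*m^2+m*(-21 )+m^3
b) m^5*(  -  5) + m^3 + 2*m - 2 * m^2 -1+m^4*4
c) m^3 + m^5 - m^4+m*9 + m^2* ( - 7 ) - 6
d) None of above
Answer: d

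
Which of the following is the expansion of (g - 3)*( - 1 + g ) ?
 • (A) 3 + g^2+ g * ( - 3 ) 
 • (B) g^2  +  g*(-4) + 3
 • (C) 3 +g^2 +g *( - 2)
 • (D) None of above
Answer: B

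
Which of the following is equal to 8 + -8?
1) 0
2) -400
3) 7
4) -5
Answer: 1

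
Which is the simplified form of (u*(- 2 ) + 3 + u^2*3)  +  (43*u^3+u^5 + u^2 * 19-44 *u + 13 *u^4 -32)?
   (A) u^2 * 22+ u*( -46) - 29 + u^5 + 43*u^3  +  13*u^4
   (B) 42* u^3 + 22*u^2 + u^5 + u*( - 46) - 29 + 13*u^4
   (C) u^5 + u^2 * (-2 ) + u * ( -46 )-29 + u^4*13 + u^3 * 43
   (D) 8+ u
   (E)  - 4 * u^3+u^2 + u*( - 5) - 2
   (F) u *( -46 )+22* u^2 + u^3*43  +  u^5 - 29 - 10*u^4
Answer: A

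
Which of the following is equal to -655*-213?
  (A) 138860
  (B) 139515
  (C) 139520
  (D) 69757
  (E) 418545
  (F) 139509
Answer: B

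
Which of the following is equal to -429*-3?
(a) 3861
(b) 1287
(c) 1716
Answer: b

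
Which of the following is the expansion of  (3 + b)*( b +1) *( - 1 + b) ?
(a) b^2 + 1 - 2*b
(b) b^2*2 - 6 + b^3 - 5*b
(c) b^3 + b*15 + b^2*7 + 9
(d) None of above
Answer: d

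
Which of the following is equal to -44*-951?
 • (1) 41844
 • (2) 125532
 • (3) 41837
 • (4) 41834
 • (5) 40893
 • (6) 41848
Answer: 1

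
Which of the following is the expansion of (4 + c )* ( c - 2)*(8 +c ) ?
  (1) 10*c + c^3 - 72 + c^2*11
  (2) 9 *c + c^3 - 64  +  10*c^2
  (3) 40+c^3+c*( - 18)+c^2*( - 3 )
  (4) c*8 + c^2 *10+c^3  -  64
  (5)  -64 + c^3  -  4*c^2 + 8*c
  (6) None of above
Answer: 4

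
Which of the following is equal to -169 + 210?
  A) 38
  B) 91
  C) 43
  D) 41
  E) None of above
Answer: D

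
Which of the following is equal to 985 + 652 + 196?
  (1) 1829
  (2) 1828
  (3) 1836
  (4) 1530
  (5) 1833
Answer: 5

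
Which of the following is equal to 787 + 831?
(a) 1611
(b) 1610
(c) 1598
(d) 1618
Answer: d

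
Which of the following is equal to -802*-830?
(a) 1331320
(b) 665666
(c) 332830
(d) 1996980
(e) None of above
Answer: e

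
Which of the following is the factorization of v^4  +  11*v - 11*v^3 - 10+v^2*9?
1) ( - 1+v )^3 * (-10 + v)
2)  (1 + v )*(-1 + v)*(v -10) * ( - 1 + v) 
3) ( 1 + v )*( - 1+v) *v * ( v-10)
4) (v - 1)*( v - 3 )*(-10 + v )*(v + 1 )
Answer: 2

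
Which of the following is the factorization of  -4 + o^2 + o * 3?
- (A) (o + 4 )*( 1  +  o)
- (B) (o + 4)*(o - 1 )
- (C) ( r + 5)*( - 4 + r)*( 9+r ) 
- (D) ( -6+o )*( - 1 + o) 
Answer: B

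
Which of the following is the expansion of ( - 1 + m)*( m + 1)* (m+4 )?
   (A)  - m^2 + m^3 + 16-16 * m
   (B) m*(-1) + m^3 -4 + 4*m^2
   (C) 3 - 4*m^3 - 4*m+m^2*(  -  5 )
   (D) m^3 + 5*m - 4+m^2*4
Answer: B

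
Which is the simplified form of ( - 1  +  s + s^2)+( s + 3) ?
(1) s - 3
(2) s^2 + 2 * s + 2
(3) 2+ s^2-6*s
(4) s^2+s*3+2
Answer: 2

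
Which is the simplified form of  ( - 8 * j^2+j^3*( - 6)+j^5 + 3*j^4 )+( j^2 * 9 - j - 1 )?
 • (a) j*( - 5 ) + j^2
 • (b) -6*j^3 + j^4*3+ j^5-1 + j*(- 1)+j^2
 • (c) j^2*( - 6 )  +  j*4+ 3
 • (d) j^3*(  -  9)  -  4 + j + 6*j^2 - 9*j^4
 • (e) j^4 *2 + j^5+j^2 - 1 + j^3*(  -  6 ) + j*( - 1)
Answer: b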